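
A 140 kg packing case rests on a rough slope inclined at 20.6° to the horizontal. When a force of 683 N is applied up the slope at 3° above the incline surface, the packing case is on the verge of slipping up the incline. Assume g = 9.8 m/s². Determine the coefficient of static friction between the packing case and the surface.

On the verge of sliding up the incline, friction is at its maximum μN and acts down the slope.
Perpendicular to incline: N = W cos 20.6° − P sin 3° = 1284 − 35.75 = 1249 N.
Along incline: P cos 3° − μN = W sin 20.6° → μ = −(W sin 20.6° − P cos 3°) / N = 0.1597.

μ ≈ 0.160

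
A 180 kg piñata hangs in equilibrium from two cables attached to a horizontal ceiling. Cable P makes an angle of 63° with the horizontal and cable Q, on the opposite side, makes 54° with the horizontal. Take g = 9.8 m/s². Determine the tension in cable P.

Weight W = 180 × 9.8 = 1764 N acts straight down.
Horizontal: T_P cos 63° = T_Q cos 54°  →  T_Q = 0.7724 T_P.
Vertical: T_P sin 63° + T_Q sin 54° = 1764.
Substituting the horizontal relation into the vertical equation gives 1.516 T_P = 1764, so T_P = 1164 N.

T_P ≈ 1160 N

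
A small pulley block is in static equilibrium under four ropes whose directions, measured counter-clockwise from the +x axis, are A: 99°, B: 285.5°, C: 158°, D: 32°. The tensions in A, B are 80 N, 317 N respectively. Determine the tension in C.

T_C ≈ 285 N

Resolve: ΣF_x = 80 cos 99° + 317 cos 285.5° + T_C cos 158° + T_D cos 32° = 0.
        ΣF_y = 80 sin 99° + 317 sin 285.5° + T_C sin 158° + T_D sin 32° = 0.
The known terms sum to (72.2, -226.5) N, so -0.9272 T_C + 0.8480 T_D = -72.2 and 0.3746 T_C + 0.5299 T_D = 226.5.
Solving simultaneously: T_C = 284.7 N, T_D = 226.1 N.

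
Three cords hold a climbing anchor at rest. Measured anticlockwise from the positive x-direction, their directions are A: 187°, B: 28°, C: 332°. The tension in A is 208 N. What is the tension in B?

T_B ≈ 144 N

Resolve: ΣF_x = 208 cos 187° + T_B cos 28° + T_C cos 332° = 0.
        ΣF_y = 208 sin 187° + T_B sin 28° + T_C sin 332° = 0.
The known terms sum to (-206.4, -25.35) N, so 0.8829 T_B + 0.8829 T_C = 206.4 and 0.4695 T_B − 0.4695 T_C = 25.35.
Solving simultaneously: T_B = 143.9 N, T_C = 89.91 N.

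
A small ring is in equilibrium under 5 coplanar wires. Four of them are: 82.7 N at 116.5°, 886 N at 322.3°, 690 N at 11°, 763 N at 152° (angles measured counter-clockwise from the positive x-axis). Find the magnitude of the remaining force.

Sum the known components: ΣF_x = 667.8 N, ΣF_y = 22.06 N.
For equilibrium the remaining force must supply (−ΣF_x, −ΣF_y) = (-667.8, -22.06) N.
Magnitude = √((-667.8)² + (-22.06)²) = 668.1 N; direction = atan2(-22.06, -667.8) = 181.9°.

F ≈ 668 N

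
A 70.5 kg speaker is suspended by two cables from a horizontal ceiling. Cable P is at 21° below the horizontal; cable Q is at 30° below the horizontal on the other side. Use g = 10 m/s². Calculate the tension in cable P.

T_P ≈ 786 N

Weight W = 70.5 × 10 = 705 N acts straight down.
Horizontal: T_P cos 21° = T_Q cos 30°  →  T_Q = 1.078 T_P.
Vertical: T_P sin 21° + T_Q sin 30° = 705.
Substituting the horizontal relation into the vertical equation gives 0.8974 T_P = 705, so T_P = 785.6 N.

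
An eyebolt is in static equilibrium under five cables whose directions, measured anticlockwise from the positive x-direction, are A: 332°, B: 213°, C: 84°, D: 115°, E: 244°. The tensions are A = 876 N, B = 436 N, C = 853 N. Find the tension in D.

T_D ≈ 462 N

Resolve: ΣF_x = 876 cos 332° + 436 cos 213° + 853 cos 84° + T_D cos 115° + T_E cos 244° = 0.
        ΣF_y = 876 sin 332° + 436 sin 213° + 853 sin 84° + T_D sin 115° + T_E sin 244° = 0.
The known terms sum to (497, 199.6) N, so -0.4226 T_D − 0.4384 T_E = -497 and 0.9063 T_D − 0.8988 T_E = -199.6.
Solving simultaneously: T_D = 462.2 N, T_E = 688.1 N.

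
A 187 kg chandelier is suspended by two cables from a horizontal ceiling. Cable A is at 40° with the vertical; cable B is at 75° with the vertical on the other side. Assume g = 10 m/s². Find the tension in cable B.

Angles from the horizontal: cable A is 90° − 40° = 50°, cable B is 90° − 75° = 15°.
Weight W = 187 × 10 = 1870 N acts straight down.
Horizontal: T_A cos 50° = T_B cos 15°  →  T_A = 1.503 T_B.
Vertical: T_A sin 50° + T_B sin 15° = 1870.
Substituting the horizontal relation into the vertical equation gives 1.41 T_B = 1870, so T_B = 1326 N.

T_B ≈ 1330 N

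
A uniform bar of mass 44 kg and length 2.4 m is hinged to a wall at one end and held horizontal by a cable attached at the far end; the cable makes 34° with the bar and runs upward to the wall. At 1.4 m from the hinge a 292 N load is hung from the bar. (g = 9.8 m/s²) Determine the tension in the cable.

Take torques about the hinge: T sin 34° · 2.4 = 44×9.8×1.2 + 292×1.4 = 926.24 N·m.
So T = 926.24 / (0.5592 × 2.4) = 690.16 N.

T ≈ 690 N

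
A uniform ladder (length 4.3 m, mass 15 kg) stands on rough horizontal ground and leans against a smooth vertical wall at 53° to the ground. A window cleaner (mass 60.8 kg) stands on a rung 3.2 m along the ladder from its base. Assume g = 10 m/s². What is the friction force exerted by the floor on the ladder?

f ≈ 397 N

Torques about the foot: N_wall · 4.3 sin 53° = 15×10×2.15 cos 53° + 60.8×10×3.2 cos 53° → N_wall = 397.47 N.
ΣF_x = 0: f_floor = N_wall = 397.47 N.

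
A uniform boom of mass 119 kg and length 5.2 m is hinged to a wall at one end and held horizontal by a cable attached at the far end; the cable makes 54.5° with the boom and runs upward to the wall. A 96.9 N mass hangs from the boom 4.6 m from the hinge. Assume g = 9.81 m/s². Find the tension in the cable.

Take torques about the hinge: T sin 54.5° · 5.2 = 119×9.81×2.6 + 96.9×4.6 = 3481 N·m.
So T = 3481 / (0.8141 × 5.2) = 822.26 N.

T ≈ 822 N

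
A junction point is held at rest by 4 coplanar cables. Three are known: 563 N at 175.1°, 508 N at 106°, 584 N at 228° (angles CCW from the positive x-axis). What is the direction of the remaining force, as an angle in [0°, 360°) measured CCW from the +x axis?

Sum the known components: ΣF_x = -1092 N, ΣF_y = 102.4 N.
For equilibrium the remaining force must supply (−ΣF_x, −ΣF_y) = (1092, -102.4) N.
Magnitude = √((1092)² + (-102.4)²) = 1097 N; direction = atan2(-102.4, 1092) = 354.6°.

θ ≈ 355°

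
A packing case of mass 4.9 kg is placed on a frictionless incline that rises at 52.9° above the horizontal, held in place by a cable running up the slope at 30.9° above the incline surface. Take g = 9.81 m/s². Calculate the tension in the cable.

T ≈ 44.7 N

Take axes along and perpendicular to the incline. Weight components: W sin 52.9° = 38.34 N down-slope, W cos 52.9° = 29 N into the surface.
Along incline: T cos 30.9° = W sin 52.9° → T = 44.68 N.
Perpendicular: N = W cos 52.9° − T sin 30.9° = 6.05 N.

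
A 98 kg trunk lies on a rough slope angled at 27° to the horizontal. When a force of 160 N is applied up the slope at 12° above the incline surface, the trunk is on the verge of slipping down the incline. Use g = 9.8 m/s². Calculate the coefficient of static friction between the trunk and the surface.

μ ≈ 0.340

On the verge of sliding down the incline, friction is at its maximum μN and acts up the slope.
Perpendicular to incline: N = W cos 27° − P sin 12° = 855.7 − 33.27 = 822.5 N.
Along incline: P cos 12° + μN = W sin 27° → μ = (W sin 27° − P cos 12°) / N = 0.3398.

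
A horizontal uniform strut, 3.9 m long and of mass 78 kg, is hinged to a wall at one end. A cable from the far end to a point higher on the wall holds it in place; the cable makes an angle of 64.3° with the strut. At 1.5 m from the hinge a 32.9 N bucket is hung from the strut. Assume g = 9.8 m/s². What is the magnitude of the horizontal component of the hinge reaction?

Take torques about the hinge: T sin 64.3° · 3.9 = 78×9.8×1.95 + 32.9×1.5 = 1539.9 N·m.
So T = 1539.9 / (0.9011 × 3.9) = 438.2 N.
ΣF_x = 0: H_x = T cos 64.3° = 190.03 N.

H_x ≈ 190 N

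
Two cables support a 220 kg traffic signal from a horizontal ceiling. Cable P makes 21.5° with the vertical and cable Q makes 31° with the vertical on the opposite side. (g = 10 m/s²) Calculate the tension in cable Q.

T_Q ≈ 1020 N

Angles from the horizontal: cable P is 90° − 21.5° = 68.5°, cable Q is 90° − 31° = 59°.
Weight W = 220 × 10 = 2200 N acts straight down.
Horizontal: T_P cos 68.5° = T_Q cos 59°  →  T_P = 1.405 T_Q.
Vertical: T_P sin 68.5° + T_Q sin 59° = 2200.
Substituting the horizontal relation into the vertical equation gives 2.165 T_Q = 2200, so T_Q = 1016 N.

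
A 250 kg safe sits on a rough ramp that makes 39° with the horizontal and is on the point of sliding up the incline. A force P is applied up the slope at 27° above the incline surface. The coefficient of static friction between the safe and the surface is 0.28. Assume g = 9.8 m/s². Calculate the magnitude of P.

P ≈ 2040 N

On the verge of sliding up the incline, friction equals μN and acts down the slope.
Perpendicular: N + P sin 27° = W cos 39° = 1904 N.
Along incline: P cos 27° = W sin 39° + μN  with W sin 39° = 1542 N.
Solving the pair for P and N: P = 2038 N, N = 978.8 N (and f = μN = 274.1 N).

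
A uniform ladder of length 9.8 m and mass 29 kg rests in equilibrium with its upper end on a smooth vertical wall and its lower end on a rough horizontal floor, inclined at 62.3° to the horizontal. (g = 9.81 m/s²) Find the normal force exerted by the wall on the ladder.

N_wall ≈ 74.7 N

Torques about the foot: N_wall · 9.8 sin 62.3° = 29×9.81×4.9 cos 62.3° → N_wall = 74.68 N.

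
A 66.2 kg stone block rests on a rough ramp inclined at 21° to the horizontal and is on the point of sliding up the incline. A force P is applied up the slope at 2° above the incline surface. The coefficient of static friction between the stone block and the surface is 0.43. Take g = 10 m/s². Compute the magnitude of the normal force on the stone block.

N ≈ 601 N

On the verge of sliding up the incline, friction equals μN and acts down the slope.
Perpendicular: N + P sin 2° = W cos 21° = 618 N.
Along incline: P cos 2° = W sin 21° + μN  with W sin 21° = 237.2 N.
Solving the pair for P and N: P = 495.9 N, N = 600.7 N (and f = μN = 258.3 N).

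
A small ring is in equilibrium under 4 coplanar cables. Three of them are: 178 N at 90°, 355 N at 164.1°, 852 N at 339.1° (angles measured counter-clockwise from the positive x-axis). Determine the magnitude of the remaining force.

Sum the known components: ΣF_x = 454.5 N, ΣF_y = -28.69 N.
For equilibrium the remaining force must supply (−ΣF_x, −ΣF_y) = (-454.5, 28.69) N.
Magnitude = √((-454.5)² + (28.69)²) = 455.4 N; direction = atan2(28.69, -454.5) = 176.4°.

F ≈ 455 N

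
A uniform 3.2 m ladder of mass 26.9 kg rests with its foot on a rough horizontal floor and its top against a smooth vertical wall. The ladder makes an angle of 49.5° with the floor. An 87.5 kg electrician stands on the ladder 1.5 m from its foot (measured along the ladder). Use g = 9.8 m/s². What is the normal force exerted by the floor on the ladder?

ΣF_y = 0: N_floor = 26.9×9.8 + 87.5×9.8 = 1121.1 N.

N_floor ≈ 1120 N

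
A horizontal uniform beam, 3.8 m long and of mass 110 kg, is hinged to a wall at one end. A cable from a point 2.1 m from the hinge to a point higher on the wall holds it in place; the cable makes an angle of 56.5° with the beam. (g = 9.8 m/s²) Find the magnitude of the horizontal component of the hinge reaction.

Take torques about the hinge: T sin 56.5° · 2.1 = 110×9.8×1.9 = 2048.2 N·m.
So T = 2048.2 / (0.8339 × 2.1) = 1169.6 N.
ΣF_x = 0: H_x = T cos 56.5° = 645.56 N.

H_x ≈ 646 N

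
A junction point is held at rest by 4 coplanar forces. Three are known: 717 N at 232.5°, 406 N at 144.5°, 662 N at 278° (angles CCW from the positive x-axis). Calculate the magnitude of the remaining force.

Sum the known components: ΣF_x = -674.9 N, ΣF_y = -988.6 N.
For equilibrium the remaining force must supply (−ΣF_x, −ΣF_y) = (674.9, 988.6) N.
Magnitude = √((674.9)² + (988.6)²) = 1197 N; direction = atan2(988.6, 674.9) = 55.7°.

F ≈ 1200 N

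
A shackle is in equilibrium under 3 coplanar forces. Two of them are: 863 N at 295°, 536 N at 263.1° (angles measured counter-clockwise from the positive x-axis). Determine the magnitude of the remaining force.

Sum the known components: ΣF_x = 300.3 N, ΣF_y = -1314 N.
For equilibrium the remaining force must supply (−ΣF_x, −ΣF_y) = (-300.3, 1314) N.
Magnitude = √((-300.3)² + (1314)²) = 1348 N; direction = atan2(1314, -300.3) = 102.9°.

F ≈ 1350 N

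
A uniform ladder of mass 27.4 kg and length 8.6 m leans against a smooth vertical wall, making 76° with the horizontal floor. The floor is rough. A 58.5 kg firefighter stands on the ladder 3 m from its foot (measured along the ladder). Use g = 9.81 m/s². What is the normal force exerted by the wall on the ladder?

N_wall ≈ 83.4 N

Torques about the foot: N_wall · 8.6 sin 76° = 27.4×9.81×4.3 cos 76° + 58.5×9.81×3 cos 76° → N_wall = 83.423 N.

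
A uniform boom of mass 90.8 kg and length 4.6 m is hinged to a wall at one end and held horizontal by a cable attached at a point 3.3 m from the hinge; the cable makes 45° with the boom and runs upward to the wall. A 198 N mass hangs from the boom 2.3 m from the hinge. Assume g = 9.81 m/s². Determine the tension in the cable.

Take torques about the hinge: T sin 45° · 3.3 = 90.8×9.81×2.3 + 198×2.3 = 2504.1 N·m.
So T = 2504.1 / (0.7071 × 3.3) = 1073.1 N.

T ≈ 1070 N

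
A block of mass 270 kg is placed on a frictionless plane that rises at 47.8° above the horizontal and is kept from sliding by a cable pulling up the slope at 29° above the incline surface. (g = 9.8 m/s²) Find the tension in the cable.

Take axes along and perpendicular to the incline. Weight components: W sin 47.8° = 1960 N down-slope, W cos 47.8° = 1777 N into the surface.
Along incline: T cos 29° = W sin 47.8° → T = 2241 N.
Perpendicular: N = W cos 47.8° − T sin 29° = 690.8 N.

T ≈ 2240 N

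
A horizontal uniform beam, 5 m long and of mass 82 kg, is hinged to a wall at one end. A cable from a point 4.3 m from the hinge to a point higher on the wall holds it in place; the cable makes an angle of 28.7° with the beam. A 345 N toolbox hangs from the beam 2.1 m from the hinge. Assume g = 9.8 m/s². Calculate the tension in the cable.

T ≈ 1320 N

Take torques about the hinge: T sin 28.7° · 4.3 = 82×9.8×2.5 + 345×2.1 = 2733.5 N·m.
So T = 2733.5 / (0.4802 × 4.3) = 1323.8 N.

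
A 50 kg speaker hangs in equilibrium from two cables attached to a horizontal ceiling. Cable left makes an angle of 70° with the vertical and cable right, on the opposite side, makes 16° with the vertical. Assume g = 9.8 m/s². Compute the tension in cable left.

Angles from the horizontal: cable left is 90° − 70° = 20°, cable right is 90° − 16° = 74°.
Weight W = 50 × 9.8 = 490 N acts straight down.
Horizontal: T_left cos 20° = T_right cos 74°  →  T_right = 3.409 T_left.
Vertical: T_left sin 20° + T_right sin 74° = 490.
Substituting the horizontal relation into the vertical equation gives 3.619 T_left = 490, so T_left = 135.4 N.

T_left ≈ 135 N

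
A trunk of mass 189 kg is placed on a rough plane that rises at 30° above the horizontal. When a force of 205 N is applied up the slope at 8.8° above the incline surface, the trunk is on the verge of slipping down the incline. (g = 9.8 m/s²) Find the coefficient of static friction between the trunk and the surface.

On the verge of sliding down the incline, friction is at its maximum μN and acts up the slope.
Perpendicular to incline: N = W cos 30° − P sin 8.8° = 1604 − 31.36 = 1573 N.
Along incline: P cos 8.8° + μN = W sin 30° → μ = (W sin 30° − P cos 8.8°) / N = 0.46.

μ ≈ 0.460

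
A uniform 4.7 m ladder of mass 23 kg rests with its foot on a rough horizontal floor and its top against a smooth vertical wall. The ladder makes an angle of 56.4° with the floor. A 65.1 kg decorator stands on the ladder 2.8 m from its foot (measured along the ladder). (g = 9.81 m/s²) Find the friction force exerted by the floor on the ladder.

Torques about the foot: N_wall · 4.7 sin 56.4° = 23×9.81×2.35 cos 56.4° + 65.1×9.81×2.8 cos 56.4° → N_wall = 327.73 N.
ΣF_x = 0: f_floor = N_wall = 327.73 N.

f ≈ 328 N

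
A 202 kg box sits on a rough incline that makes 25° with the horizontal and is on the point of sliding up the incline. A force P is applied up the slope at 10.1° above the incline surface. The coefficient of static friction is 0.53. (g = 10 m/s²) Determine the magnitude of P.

P ≈ 1690 N

On the verge of sliding up the incline, friction equals μN and acts down the slope.
Perpendicular: N + P sin 10.1° = W cos 25° = 1831 N.
Along incline: P cos 10.1° = W sin 25° + μN  with W sin 25° = 853.7 N.
Solving the pair for P and N: P = 1693 N, N = 1534 N (and f = μN = 813 N).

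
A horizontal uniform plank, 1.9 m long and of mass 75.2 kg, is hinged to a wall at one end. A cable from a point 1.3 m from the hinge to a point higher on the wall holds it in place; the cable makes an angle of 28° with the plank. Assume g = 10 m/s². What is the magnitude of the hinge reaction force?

|H| ≈ 1050 N

Take torques about the hinge: T sin 28° · 1.3 = 75.2×10×0.95 = 714.4 N·m.
So T = 714.4 / (0.4695 × 1.3) = 1170.5 N.
ΣF_x = 0: H_x = T cos 28° = 1033.5 N.
ΣF_y = 0: H_y = (75.2×10) − T sin 28° = 752 − 549.54 = 202.46 N.
|H| = √(H_x² + H_y²) = √((1033.5)² + (202.46)²) = 1053.2 N.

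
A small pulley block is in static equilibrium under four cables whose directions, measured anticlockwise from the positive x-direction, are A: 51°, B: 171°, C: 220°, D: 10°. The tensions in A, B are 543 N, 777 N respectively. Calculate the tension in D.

Resolve: ΣF_x = 543 cos 51° + 777 cos 171° + T_C cos 220° + T_D cos 10° = 0.
        ΣF_y = 543 sin 51° + 777 sin 171° + T_C sin 220° + T_D sin 10° = 0.
The known terms sum to (-425.7, 543.5) N, so -0.7660 T_C + 0.9848 T_D = 425.7 and -0.6428 T_C + 0.1736 T_D = -543.5.
Solving simultaneously: T_C = 1218 N, T_D = 1380 N.

T_D ≈ 1380 N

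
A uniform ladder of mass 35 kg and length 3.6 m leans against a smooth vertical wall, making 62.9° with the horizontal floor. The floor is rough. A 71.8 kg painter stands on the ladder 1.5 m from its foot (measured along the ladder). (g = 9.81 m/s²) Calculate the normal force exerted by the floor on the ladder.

N_floor ≈ 1050 N

ΣF_y = 0: N_floor = 35×9.81 + 71.8×9.81 = 1047.7 N.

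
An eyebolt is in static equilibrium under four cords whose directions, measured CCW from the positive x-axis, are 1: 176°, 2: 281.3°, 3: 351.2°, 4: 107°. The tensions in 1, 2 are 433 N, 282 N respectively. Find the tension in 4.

Resolve: ΣF_x = 433 cos 176° + 282 cos 281.3° + T_3 cos 351.2° + T_4 cos 107° = 0.
        ΣF_y = 433 sin 176° + 282 sin 281.3° + T_3 sin 351.2° + T_4 sin 107° = 0.
The known terms sum to (-376.7, -246.3) N, so 0.9882 T_3 − 0.2924 T_4 = 376.7 and -0.1530 T_3 + 0.9563 T_4 = 246.3.
Solving simultaneously: T_3 = 480.1 N, T_4 = 334.4 N.

T_4 ≈ 334 N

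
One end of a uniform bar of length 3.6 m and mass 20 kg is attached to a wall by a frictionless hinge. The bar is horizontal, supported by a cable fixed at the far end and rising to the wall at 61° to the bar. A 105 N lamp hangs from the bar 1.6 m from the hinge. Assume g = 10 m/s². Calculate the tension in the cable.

Take torques about the hinge: T sin 61° · 3.6 = 20×10×1.8 + 105×1.6 = 528 N·m.
So T = 528 / (0.8746 × 3.6) = 167.69 N.

T ≈ 168 N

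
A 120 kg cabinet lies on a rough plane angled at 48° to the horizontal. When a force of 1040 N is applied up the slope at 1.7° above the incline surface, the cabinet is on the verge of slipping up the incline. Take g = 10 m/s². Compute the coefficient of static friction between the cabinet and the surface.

μ ≈ 0.191

On the verge of sliding up the incline, friction is at its maximum μN and acts down the slope.
Perpendicular to incline: N = W cos 48° − P sin 1.7° = 803 − 30.85 = 772.1 N.
Along incline: P cos 1.7° − μN = W sin 48° → μ = −(W sin 48° − P cos 1.7°) / N = 0.1914.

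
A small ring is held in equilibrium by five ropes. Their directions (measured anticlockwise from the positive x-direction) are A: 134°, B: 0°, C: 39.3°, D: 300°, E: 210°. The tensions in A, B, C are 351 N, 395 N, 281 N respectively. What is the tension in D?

T_D ≈ 188 N

Resolve: ΣF_x = 351 cos 134° + 395 cos 0° + 281 cos 39.3° + T_D cos 300° + T_E cos 210° = 0.
        ΣF_y = 351 sin 134° + 395 sin 0° + 281 sin 39.3° + T_D sin 300° + T_E sin 210° = 0.
The known terms sum to (368.6, 430.5) N, so 0.5000 T_D − 0.8660 T_E = -368.6 and -0.8660 T_D − 0.5000 T_E = -430.5.
Solving simultaneously: T_D = 188.5 N, T_E = 534.5 N.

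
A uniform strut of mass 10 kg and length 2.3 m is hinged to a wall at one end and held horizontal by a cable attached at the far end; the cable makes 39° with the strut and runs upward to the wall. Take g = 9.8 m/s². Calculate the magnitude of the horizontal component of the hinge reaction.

H_x ≈ 60.5 N

Take torques about the hinge: T sin 39° · 2.3 = 10×9.8×1.15 = 112.7 N·m.
So T = 112.7 / (0.6293 × 2.3) = 77.862 N.
ΣF_x = 0: H_x = T cos 39° = 60.51 N.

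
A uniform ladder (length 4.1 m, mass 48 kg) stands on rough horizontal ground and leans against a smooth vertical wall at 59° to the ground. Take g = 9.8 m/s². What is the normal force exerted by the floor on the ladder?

N_floor ≈ 470 N

ΣF_y = 0: N_floor = 48×9.8 = 470.4 N.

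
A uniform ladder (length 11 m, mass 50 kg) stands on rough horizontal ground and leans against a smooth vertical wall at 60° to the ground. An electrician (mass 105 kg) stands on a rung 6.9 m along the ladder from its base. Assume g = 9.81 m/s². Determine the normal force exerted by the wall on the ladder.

N_wall ≈ 515 N

Torques about the foot: N_wall · 11 sin 60° = 50×9.81×5.5 cos 60° + 105×9.81×6.9 cos 60° → N_wall = 514.63 N.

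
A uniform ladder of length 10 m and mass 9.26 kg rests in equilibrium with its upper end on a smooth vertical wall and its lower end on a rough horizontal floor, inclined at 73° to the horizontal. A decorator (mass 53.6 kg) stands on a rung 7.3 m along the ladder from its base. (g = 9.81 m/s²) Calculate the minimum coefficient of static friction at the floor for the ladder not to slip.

μ_min ≈ 0.213

ΣF_y = 0: N_floor = 9.26×9.81 + 53.6×9.81 = 616.66 N.
Torques about the foot: N_wall · 10 sin 73° = 9.26×9.81×5 cos 73° + 53.6×9.81×7.3 cos 73° → N_wall = 131.24 N.
ΣF_x = 0: f_floor = N_wall = 131.24 N.
μ_min = f_floor / N_floor = 131.24 / 616.66 = 0.2128.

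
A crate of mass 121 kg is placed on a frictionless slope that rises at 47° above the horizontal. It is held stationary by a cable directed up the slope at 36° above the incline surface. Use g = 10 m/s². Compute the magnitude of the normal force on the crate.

N ≈ 182 N

Take axes along and perpendicular to the incline. Weight components: W sin 47° = 884.9 N down-slope, W cos 47° = 825.2 N into the surface.
Along incline: T cos 36° = W sin 47° → T = 1094 N.
Perpendicular: N = W cos 47° − T sin 36° = 182.3 N.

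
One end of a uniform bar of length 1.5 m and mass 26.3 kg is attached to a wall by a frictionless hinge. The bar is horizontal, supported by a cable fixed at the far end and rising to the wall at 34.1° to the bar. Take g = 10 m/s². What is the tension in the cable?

T ≈ 235 N

Take torques about the hinge: T sin 34.1° · 1.5 = 26.3×10×0.75 = 197.25 N·m.
So T = 197.25 / (0.5606 × 1.5) = 234.55 N.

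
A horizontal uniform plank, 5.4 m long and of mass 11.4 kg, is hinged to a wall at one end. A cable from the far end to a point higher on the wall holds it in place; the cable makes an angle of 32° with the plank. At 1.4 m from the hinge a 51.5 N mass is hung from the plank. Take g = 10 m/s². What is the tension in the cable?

T ≈ 133 N

Take torques about the hinge: T sin 32° · 5.4 = 11.4×10×2.7 + 51.5×1.4 = 379.9 N·m.
So T = 379.9 / (0.5299 × 5.4) = 132.76 N.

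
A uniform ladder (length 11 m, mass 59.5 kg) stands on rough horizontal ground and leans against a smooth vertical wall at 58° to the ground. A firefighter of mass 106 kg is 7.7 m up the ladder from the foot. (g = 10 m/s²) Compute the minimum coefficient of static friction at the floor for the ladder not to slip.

μ_min ≈ 0.392

ΣF_y = 0: N_floor = 59.5×10 + 106×10 = 1655 N.
Torques about the foot: N_wall · 11 sin 58° = 59.5×10×5.5 cos 58° + 106×10×7.7 cos 58° → N_wall = 649.55 N.
ΣF_x = 0: f_floor = N_wall = 649.55 N.
μ_min = f_floor / N_floor = 649.55 / 1655 = 0.3925.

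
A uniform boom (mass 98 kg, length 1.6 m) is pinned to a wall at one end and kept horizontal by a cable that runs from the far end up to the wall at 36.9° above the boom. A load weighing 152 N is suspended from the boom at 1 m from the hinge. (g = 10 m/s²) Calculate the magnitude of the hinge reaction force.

Take torques about the hinge: T sin 36.9° · 1.6 = 98×10×0.8 + 152×1 = 936 N·m.
So T = 936 / (0.6004 × 1.6) = 974.32 N.
ΣF_x = 0: H_x = T cos 36.9° = 779.15 N.
ΣF_y = 0: H_y = (98×10 + 152) − T sin 36.9° = 1132 − 585 = 547 N.
|H| = √(H_x² + H_y²) = √((779.15)² + (547)²) = 951.99 N.

|H| ≈ 952 N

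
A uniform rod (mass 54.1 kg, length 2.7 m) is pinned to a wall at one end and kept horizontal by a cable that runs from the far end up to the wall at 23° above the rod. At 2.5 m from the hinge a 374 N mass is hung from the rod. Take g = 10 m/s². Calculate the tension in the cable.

T ≈ 1580 N

Take torques about the hinge: T sin 23° · 2.7 = 54.1×10×1.35 + 374×2.5 = 1665.3 N·m.
So T = 1665.3 / (0.3907 × 2.7) = 1578.6 N.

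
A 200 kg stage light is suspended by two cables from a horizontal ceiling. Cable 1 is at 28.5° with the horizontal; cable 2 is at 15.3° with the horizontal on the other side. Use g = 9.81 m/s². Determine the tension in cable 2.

T_2 ≈ 2490 N

Weight W = 200 × 9.81 = 1962 N acts straight down.
Horizontal: T_1 cos 28.5° = T_2 cos 15.3°  →  T_1 = 1.098 T_2.
Vertical: T_1 sin 28.5° + T_2 sin 15.3° = 1962.
Substituting the horizontal relation into the vertical equation gives 0.7876 T_2 = 1962, so T_2 = 2491 N.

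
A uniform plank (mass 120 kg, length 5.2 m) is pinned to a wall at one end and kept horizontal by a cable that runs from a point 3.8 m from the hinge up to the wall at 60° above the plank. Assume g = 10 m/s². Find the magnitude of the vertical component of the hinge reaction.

Take torques about the hinge: T sin 60° · 3.8 = 120×10×2.6 = 3120 N·m.
So T = 3120 / (0.8660 × 3.8) = 948.07 N.
ΣF_y = 0: H_y = (120×10) − T sin 60° = 1200 − 821.05 = 378.95 N.

|H_y| ≈ 379 N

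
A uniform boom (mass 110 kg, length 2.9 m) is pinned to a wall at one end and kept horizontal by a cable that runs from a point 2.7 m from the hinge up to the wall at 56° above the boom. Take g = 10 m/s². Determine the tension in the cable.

T ≈ 713 N

Take torques about the hinge: T sin 56° · 2.7 = 110×10×1.45 = 1595 N·m.
So T = 1595 / (0.8290 × 2.7) = 712.56 N.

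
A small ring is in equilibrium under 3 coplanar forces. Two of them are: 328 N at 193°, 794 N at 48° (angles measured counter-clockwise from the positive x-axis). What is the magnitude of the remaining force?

Sum the known components: ΣF_x = 211.7 N, ΣF_y = 516.3 N.
For equilibrium the remaining force must supply (−ΣF_x, −ΣF_y) = (-211.7, -516.3) N.
Magnitude = √((-211.7)² + (-516.3)²) = 558 N; direction = atan2(-516.3, -211.7) = 247.7°.

F ≈ 558 N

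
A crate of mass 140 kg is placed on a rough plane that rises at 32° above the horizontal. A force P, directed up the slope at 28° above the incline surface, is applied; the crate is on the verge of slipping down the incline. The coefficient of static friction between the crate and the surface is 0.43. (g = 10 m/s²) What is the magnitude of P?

On the verge of sliding down the incline, friction equals μN and acts up the slope.
Perpendicular: N + P sin 28° = W cos 32° = 1187 N.
Along incline: P cos 28° + μN = W sin 32° with W sin 32° = 741.9 N.
Solving the pair for P and N: P = 339.7 N, N = 1028 N (and f = μN = 441.9 N).

P ≈ 340 N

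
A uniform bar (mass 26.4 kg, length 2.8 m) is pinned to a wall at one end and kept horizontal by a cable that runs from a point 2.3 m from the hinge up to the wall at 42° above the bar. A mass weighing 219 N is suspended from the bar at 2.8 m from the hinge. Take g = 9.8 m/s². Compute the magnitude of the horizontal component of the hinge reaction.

H_x ≈ 471 N

Take torques about the hinge: T sin 42° · 2.3 = 26.4×9.8×1.4 + 219×2.8 = 975.41 N·m.
So T = 975.41 / (0.6691 × 2.3) = 633.79 N.
ΣF_x = 0: H_x = T cos 42° = 471 N.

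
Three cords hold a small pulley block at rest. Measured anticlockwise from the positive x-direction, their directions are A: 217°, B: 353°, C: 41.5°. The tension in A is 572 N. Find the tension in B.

T_B ≈ 59.9 N

Resolve: ΣF_x = 572 cos 217° + T_B cos 353° + T_C cos 41.5° = 0.
        ΣF_y = 572 sin 217° + T_B sin 353° + T_C sin 41.5° = 0.
The known terms sum to (-456.8, -344.2) N, so 0.9925 T_B + 0.7490 T_C = 456.8 and -0.1219 T_B + 0.6626 T_C = 344.2.
Solving simultaneously: T_B = 59.92 N, T_C = 530.5 N.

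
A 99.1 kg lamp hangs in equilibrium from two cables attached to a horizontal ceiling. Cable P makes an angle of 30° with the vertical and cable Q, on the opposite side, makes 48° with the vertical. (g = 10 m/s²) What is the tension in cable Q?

T_Q ≈ 507 N

Angles from the horizontal: cable P is 90° − 30° = 60°, cable Q is 90° − 48° = 42°.
Weight W = 99.1 × 10 = 991 N acts straight down.
Horizontal: T_P cos 60° = T_Q cos 42°  →  T_P = 1.486 T_Q.
Vertical: T_P sin 60° + T_Q sin 42° = 991.
Substituting the horizontal relation into the vertical equation gives 1.956 T_Q = 991, so T_Q = 506.6 N.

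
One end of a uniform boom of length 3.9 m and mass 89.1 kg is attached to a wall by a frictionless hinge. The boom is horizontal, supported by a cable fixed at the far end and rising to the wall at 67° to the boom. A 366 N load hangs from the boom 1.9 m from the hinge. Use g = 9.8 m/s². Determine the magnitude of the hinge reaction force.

|H| ≈ 677 N

Take torques about the hinge: T sin 67° · 3.9 = 89.1×9.8×1.95 + 366×1.9 = 2398.1 N·m.
So T = 2398.1 / (0.9205 × 3.9) = 668 N.
ΣF_x = 0: H_x = T cos 67° = 261.01 N.
ΣF_y = 0: H_y = (89.1×9.8 + 366) − T sin 67° = 1239.2 − 614.9 = 624.28 N.
|H| = √(H_x² + H_y²) = √((261.01)² + (624.28)²) = 676.65 N.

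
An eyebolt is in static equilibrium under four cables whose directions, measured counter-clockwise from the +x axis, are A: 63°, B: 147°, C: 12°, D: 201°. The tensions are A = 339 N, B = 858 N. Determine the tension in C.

Resolve: ΣF_x = 339 cos 63° + 858 cos 147° + T_C cos 12° + T_D cos 201° = 0.
        ΣF_y = 339 sin 63° + 858 sin 147° + T_C sin 12° + T_D sin 201° = 0.
The known terms sum to (-565.7, 769.4) N, so 0.9781 T_C − 0.9336 T_D = 565.7 and 0.2079 T_C − 0.3584 T_D = -769.4.
Solving simultaneously: T_C = 5887 N, T_D = 5562 N.

T_C ≈ 5890 N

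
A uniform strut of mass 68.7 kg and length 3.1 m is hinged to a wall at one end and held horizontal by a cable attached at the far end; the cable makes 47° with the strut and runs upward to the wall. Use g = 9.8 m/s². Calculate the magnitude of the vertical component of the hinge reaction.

Take torques about the hinge: T sin 47° · 3.1 = 68.7×9.8×1.55 = 1043.6 N·m.
So T = 1043.6 / (0.7314 × 3.1) = 460.28 N.
ΣF_y = 0: H_y = (68.7×9.8) − T sin 47° = 673.26 − 336.63 = 336.63 N.

|H_y| ≈ 337 N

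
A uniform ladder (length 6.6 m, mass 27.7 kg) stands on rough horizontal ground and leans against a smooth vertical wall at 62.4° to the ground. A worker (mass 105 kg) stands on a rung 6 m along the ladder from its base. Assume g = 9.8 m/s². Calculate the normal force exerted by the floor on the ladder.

N_floor ≈ 1300 N

ΣF_y = 0: N_floor = 27.7×9.8 + 105×9.8 = 1300.5 N.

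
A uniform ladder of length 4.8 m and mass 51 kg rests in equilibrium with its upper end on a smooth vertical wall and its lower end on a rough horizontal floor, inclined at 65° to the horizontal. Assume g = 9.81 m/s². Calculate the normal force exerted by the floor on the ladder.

N_floor ≈ 500 N

ΣF_y = 0: N_floor = 51×9.81 = 500.31 N.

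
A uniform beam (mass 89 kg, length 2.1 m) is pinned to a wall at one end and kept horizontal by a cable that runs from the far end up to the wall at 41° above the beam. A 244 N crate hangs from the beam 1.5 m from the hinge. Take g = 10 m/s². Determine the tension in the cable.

T ≈ 944 N

Take torques about the hinge: T sin 41° · 2.1 = 89×10×1.05 + 244×1.5 = 1300.5 N·m.
So T = 1300.5 / (0.6561 × 2.1) = 943.95 N.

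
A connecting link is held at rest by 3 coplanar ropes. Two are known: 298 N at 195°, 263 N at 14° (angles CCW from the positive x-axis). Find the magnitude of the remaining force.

Sum the known components: ΣF_x = -32.66 N, ΣF_y = -13.5 N.
For equilibrium the remaining force must supply (−ΣF_x, −ΣF_y) = (32.66, 13.5) N.
Magnitude = √((32.66)² + (13.5)²) = 35.34 N; direction = atan2(13.5, 32.66) = 22.5°.

F ≈ 35.3 N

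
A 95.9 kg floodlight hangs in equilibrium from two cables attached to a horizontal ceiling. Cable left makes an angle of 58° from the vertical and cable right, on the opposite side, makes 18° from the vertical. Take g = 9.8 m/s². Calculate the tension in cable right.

Angles from the horizontal: cable left is 90° − 58° = 32°, cable right is 90° − 18° = 72°.
Weight W = 95.9 × 9.8 = 939.8 N acts straight down.
Horizontal: T_left cos 32° = T_right cos 72°  →  T_left = 0.3644 T_right.
Vertical: T_left sin 32° + T_right sin 72° = 939.8.
Substituting the horizontal relation into the vertical equation gives 1.144 T_right = 939.8, so T_right = 821.4 N.

T_right ≈ 821 N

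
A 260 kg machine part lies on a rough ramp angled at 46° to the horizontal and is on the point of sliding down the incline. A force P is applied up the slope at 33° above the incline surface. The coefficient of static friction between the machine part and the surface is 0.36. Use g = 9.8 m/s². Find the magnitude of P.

On the verge of sliding down the incline, friction equals μN and acts up the slope.
Perpendicular: N + P sin 33° = W cos 46° = 1770 N.
Along incline: P cos 33° + μN = W sin 46° with W sin 46° = 1833 N.
Solving the pair for P and N: P = 1861 N, N = 756.6 N (and f = μN = 272.4 N).

P ≈ 1860 N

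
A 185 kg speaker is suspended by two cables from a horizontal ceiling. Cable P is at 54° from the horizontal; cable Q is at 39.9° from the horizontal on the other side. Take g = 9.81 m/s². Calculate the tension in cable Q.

T_Q ≈ 1070 N

Weight W = 185 × 9.81 = 1815 N acts straight down.
Horizontal: T_P cos 54° = T_Q cos 39.9°  →  T_P = 1.305 T_Q.
Vertical: T_P sin 54° + T_Q sin 39.9° = 1815.
Substituting the horizontal relation into the vertical equation gives 1.697 T_Q = 1815, so T_Q = 1069 N.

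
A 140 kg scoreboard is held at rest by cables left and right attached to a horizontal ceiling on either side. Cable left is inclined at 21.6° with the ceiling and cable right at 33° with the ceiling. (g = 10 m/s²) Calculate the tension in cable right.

Weight W = 140 × 10 = 1400 N acts straight down.
Horizontal: T_left cos 21.6° = T_right cos 33°  →  T_left = 0.902 T_right.
Vertical: T_left sin 21.6° + T_right sin 33° = 1400.
Substituting the horizontal relation into the vertical equation gives 0.8767 T_right = 1400, so T_right = 1597 N.

T_right ≈ 1600 N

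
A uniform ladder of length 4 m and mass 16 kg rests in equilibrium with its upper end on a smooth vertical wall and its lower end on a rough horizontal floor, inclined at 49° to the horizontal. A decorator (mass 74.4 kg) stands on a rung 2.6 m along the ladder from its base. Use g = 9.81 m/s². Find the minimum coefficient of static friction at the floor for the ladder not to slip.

ΣF_y = 0: N_floor = 16×9.81 + 74.4×9.81 = 886.82 N.
Torques about the foot: N_wall · 4 sin 49° = 16×9.81×2 cos 49° + 74.4×9.81×2.6 cos 49° → N_wall = 480.62 N.
ΣF_x = 0: f_floor = N_wall = 480.62 N.
μ_min = f_floor / N_floor = 480.62 / 886.82 = 0.542.

μ_min ≈ 0.542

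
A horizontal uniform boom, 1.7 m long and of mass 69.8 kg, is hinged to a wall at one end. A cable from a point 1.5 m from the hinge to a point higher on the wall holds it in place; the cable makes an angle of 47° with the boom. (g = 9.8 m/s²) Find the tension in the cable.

Take torques about the hinge: T sin 47° · 1.5 = 69.8×9.8×0.85 = 581.43 N·m.
So T = 581.43 / (0.7314 × 1.5) = 530.01 N.

T ≈ 530 N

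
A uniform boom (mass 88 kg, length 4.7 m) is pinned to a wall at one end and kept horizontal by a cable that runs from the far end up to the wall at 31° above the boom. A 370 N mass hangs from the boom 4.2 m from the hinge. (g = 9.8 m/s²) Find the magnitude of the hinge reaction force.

|H| ≈ 1350 N

Take torques about the hinge: T sin 31° · 4.7 = 88×9.8×2.35 + 370×4.2 = 3580.6 N·m.
So T = 3580.6 / (0.5150 × 4.7) = 1479.2 N.
ΣF_x = 0: H_x = T cos 31° = 1267.9 N.
ΣF_y = 0: H_y = (88×9.8 + 370) − T sin 31° = 1232.4 − 761.84 = 470.56 N.
|H| = √(H_x² + H_y²) = √((1267.9)² + (470.56)²) = 1352.4 N.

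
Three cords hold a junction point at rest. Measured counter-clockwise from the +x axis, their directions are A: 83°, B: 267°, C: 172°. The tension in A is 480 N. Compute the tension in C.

T_C ≈ 33.6 N

Resolve: ΣF_x = 480 cos 83° + T_B cos 267° + T_C cos 172° = 0.
        ΣF_y = 480 sin 83° + T_B sin 267° + T_C sin 172° = 0.
The known terms sum to (58.5, 476.4) N, so -0.0523 T_B − 0.9903 T_C = -58.5 and -0.9986 T_B + 0.1392 T_C = -476.4.
Solving simultaneously: T_B = 481.8 N, T_C = 33.61 N.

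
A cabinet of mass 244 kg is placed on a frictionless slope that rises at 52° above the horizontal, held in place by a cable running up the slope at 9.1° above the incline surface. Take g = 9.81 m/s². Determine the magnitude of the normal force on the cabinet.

Take axes along and perpendicular to the incline. Weight components: W sin 52° = 1886 N down-slope, W cos 52° = 1474 N into the surface.
Along incline: T cos 9.1° = W sin 52° → T = 1910 N.
Perpendicular: N = W cos 52° − T sin 9.1° = 1172 N.

N ≈ 1170 N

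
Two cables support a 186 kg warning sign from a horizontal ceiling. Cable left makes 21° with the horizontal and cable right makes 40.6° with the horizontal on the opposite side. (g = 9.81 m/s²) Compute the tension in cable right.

T_right ≈ 1940 N

Weight W = 186 × 9.81 = 1825 N acts straight down.
Horizontal: T_left cos 21° = T_right cos 40.6°  →  T_left = 0.8133 T_right.
Vertical: T_left sin 21° + T_right sin 40.6° = 1825.
Substituting the horizontal relation into the vertical equation gives 0.9422 T_right = 1825, so T_right = 1937 N.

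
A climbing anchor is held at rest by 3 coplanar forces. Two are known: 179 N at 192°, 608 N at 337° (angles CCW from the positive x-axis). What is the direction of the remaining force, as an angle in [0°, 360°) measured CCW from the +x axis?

θ ≈ 144°

Sum the known components: ΣF_x = 384.6 N, ΣF_y = -274.8 N.
For equilibrium the remaining force must supply (−ΣF_x, −ΣF_y) = (-384.6, 274.8) N.
Magnitude = √((-384.6)² + (274.8)²) = 472.7 N; direction = atan2(274.8, -384.6) = 144.5°.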